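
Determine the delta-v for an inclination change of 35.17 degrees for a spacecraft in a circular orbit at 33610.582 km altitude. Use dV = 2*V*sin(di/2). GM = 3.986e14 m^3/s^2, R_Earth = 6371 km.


r = 39981.5820 km = 3.9981582e+07 m
V = sqrt(mu/r) = 3157.4658 m/s
di = 35.17 deg = 0.6138323 rad
dV = 2*V*sin(di/2) = 2*3157.4658*sin(0.3069161)
dV = 1907.8693 m/s = 1.9079 km/s

1.9079 km/s


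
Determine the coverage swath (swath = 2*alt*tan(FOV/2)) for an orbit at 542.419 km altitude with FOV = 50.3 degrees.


FOV = 50.3 deg = 0.8779006 rad
swath = 2 * alt * tan(FOV/2) = 2 * 542.419 * tan(0.4389503)
swath = 2 * 542.419 * 0.4694988
swath = 509.3302 km

509.3302 km


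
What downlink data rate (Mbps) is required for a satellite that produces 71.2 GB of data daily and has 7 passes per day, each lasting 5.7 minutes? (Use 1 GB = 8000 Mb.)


total contact time = 7 * 5.7 * 60 = 2394.0000 s
data = 71.2 GB = 569600.0000 Mb
rate = 569600.0000 / 2394.0000 = 237.9282 Mbps

237.9282 Mbps


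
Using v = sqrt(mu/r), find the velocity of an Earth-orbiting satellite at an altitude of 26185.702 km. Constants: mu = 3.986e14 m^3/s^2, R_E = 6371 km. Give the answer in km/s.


r = R_E + alt = 6371.0 + 26185.702 = 32556.7020 km = 3.2556702e+07 m
v = sqrt(mu/r) = sqrt(3.986e14 / 3.2556702e+07) = 3499.0363 m/s = 3.4990 km/s

3.4990 km/s


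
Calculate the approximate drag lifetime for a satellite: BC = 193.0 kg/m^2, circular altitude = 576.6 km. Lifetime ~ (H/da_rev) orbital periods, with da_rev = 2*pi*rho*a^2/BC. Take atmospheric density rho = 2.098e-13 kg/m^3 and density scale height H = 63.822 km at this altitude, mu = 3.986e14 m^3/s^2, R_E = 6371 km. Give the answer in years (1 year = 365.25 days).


a = R_E + alt = 6947.6000 km = 6.9476e+06 m
da_rev = 2*pi*rho*a^2/BC = 2*pi*2.098e-13*(6.9476e+06)^2/193.0 = 0.329683837 m per revolution
N = H/da_rev = 63822.0000 m / 0.329683837 m = 193585.4683 revolutions
P = 2*pi*sqrt(a^3/mu) = 5763.1965 s
lifetime = N*P = 193585.4683 * 5763.1965 = 1.1156711e+09 s = 12912.8600 days
years = 12912.8600 / 365.25 = 35.3535 years

35.3535 years


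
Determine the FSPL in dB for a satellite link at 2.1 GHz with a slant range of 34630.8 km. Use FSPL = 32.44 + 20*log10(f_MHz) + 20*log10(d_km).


f = 2.1 GHz = 2100.0000 MHz
d = 34630.8 km
FSPL = 32.44 + 20*log10(2100.0000) + 20*log10(34630.8)
FSPL = 32.44 + 66.4444 + 90.7893
FSPL = 189.6736 dB

189.6736 dB


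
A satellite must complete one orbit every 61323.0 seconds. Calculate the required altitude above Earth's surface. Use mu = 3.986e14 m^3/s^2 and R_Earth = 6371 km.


T = 61323.0 s
r = (mu*T^2/(4*pi^2))^(1/3) = (3.986e14 * 61323.0^2 / (4*pi^2))^(1/3)
r = 3.3610485e+07 m = 33610.4851 km
alt = r - R_E = 33610.4851 - 6371 = 27239.4851 km

27239.4851 km


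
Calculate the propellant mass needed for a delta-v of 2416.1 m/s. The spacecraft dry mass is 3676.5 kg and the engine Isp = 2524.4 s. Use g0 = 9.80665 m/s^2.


ve = Isp * g0 = 2524.4 * 9.80665 = 24755.907260 m/s
mass ratio = exp(dv/ve) = exp(2416.1/24755.907260) = 1.10251828
m_prop = m_dry * (mr - 1) = 3676.5 * (1.10251828 - 1)
m_prop = 376.9085 kg

376.9085 kg


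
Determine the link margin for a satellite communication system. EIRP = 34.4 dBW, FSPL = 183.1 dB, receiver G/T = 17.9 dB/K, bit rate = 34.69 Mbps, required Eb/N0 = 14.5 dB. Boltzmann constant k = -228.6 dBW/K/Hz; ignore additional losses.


C/N0 = EIRP - FSPL + G/T - k = 34.4 - 183.1 + 17.9 - (-228.6)
C/N0 = 97.8000 dB-Hz
R_b = 34.69 Mbps = 3.469e+07 bps -> 10*log10(R_b) = 75.4020 dB-Hz
Eb/N0 = C/N0 - 10*log10(R_b) = 97.8000 - 75.4020 = 22.3980 dB
Margin = Eb/N0 - Eb/N0_req = 22.3980 - 14.5 = 7.8980 dB (link closes)

7.8980 dB


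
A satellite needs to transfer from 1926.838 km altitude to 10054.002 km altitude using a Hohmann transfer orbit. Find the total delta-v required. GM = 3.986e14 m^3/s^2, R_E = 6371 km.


r1 = 8297.8380 km = 8.297838e+06 m
r2 = 16425.0020 km = 1.6425002e+07 m
dv1 = sqrt(mu/r1)*(sqrt(2*r2/(r1+r2)) - 1) = 1058.3812 m/s
dv2 = sqrt(mu/r2)*(1 - sqrt(2*r1/(r1+r2))) = 890.1227 m/s
total dv = |dv1| + |dv2| = 1058.3812 + 890.1227 = 1948.5039 m/s = 1.9485 km/s

1.9485 km/s


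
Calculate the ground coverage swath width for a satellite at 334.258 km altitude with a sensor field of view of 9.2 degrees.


FOV = 9.2 deg = 0.1605703 rad
swath = 2 * alt * tan(FOV/2) = 2 * 334.258 * tan(0.08028515)
swath = 2 * 334.258 * 0.08045809
swath = 53.7875 km

53.7875 km


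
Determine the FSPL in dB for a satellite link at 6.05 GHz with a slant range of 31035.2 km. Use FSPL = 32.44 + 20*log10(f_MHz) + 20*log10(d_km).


f = 6.05 GHz = 6050.0000 MHz
d = 31035.2 km
FSPL = 32.44 + 20*log10(6050.0000) + 20*log10(31035.2)
FSPL = 32.44 + 75.6351 + 89.8371
FSPL = 197.9122 dB

197.9122 dB


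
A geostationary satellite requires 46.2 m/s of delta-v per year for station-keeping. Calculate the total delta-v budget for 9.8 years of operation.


dV = rate * years = 46.2 * 9.8
dV = 452.7600 m/s

452.7600 m/s


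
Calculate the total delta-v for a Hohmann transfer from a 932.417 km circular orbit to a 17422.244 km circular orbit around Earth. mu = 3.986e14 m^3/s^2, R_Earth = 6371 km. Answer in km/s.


r1 = 7303.4170 km = 7.303417e+06 m
r2 = 23793.2440 km = 2.3793244e+07 m
dv1 = sqrt(mu/r1)*(sqrt(2*r2/(r1+r2)) - 1) = 1751.1910 m/s
dv2 = sqrt(mu/r2)*(1 - sqrt(2*r1/(r1+r2))) = 1287.8061 m/s
total dv = |dv1| + |dv2| = 1751.1910 + 1287.8061 = 3038.9972 m/s = 3.0390 km/s

3.0390 km/s


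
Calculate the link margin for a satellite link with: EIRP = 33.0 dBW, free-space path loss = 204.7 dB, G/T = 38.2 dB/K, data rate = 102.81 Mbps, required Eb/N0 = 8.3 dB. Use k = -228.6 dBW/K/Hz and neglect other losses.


C/N0 = EIRP - FSPL + G/T - k = 33.0 - 204.7 + 38.2 - (-228.6)
C/N0 = 95.1000 dB-Hz
R_b = 102.81 Mbps = 1.0281e+08 bps -> 10*log10(R_b) = 80.1204 dB-Hz
Eb/N0 = C/N0 - 10*log10(R_b) = 95.1000 - 80.1204 = 14.9796 dB
Margin = Eb/N0 - Eb/N0_req = 14.9796 - 8.3 = 6.6796 dB (link closes)

6.6796 dB


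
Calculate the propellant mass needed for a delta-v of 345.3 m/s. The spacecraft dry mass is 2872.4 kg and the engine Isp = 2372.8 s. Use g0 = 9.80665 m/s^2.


ve = Isp * g0 = 2372.8 * 9.80665 = 23269.219120 m/s
mass ratio = exp(dv/ve) = exp(345.3/23269.219120) = 1.01495000
m_prop = m_dry * (mr - 1) = 2872.4 * (1.01495000 - 1)
m_prop = 42.9424 kg

42.9424 kg


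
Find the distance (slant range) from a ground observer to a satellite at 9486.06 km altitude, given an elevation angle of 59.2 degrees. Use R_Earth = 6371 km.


h = 9486.06 km, el = 59.2 deg
d = -R_E*sin(el) + sqrt((R_E*sin(el))^2 + 2*R_E*h + h^2)
d = -6371.0000*sin(1.0332) + sqrt((6371.0000*0.8589599)^2 + 2*6371.0000*9486.06 + 9486.06^2)
d = 10045.4349 km

10045.4349 km


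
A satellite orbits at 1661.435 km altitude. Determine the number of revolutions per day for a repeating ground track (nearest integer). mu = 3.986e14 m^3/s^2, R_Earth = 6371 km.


r = 8.032435e+06 m
T = 2*pi*sqrt(r^3/mu) = 7164.4367 s = 119.4073 min
revs/day = 1440 / 119.4073 = 12.0596
Rounded: 12 revolutions per day

12 revolutions per day


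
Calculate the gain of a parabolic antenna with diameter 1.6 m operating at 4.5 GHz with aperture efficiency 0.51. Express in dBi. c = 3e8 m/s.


lambda = c/f = 3e8 / 4.5e+09 = 0.06666667 m
G = eta*(pi*D/lambda)^2 = 0.51*(pi*1.6/0.06666667)^2
G = 2899.2950 (linear)
G = 10*log10(2899.2950) = 34.6229 dBi

34.6229 dBi


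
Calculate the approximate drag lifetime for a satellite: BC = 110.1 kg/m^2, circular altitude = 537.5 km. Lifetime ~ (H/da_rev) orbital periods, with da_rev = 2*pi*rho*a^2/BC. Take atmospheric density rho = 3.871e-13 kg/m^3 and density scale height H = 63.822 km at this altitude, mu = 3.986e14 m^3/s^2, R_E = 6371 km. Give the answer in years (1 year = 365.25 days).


a = R_E + alt = 6908.5000 km = 6.9085e+06 m
da_rev = 2*pi*rho*a^2/BC = 2*pi*3.871e-13*(6.9085e+06)^2/110.1 = 1.054346 m per revolution
N = H/da_rev = 63822.0000 m / 1.054346 m = 60532.2985 revolutions
P = 2*pi*sqrt(a^3/mu) = 5714.6135 s
lifetime = N*P = 60532.2985 * 5714.6135 = 3.4591869e+08 s = 4003.6886 days
years = 4003.6886 / 365.25 = 10.9615 years

10.9615 years


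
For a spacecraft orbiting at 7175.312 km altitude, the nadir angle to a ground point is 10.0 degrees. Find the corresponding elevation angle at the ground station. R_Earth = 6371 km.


r = R_E + alt = 13546.3120 km
Law of sines in the satellite / Earth-center / ground-point triangle:
  sin(nadir)/R_E = sin(90 + el)/r  =>  cos(el) = (r/R_E)*sin(nadir)
cos(el) = (13546.3120 / 6371.0000) * sin(10.0 deg) = 0.3692187
el = arccos(0.3692187) = 68.3326 deg
(Earth-central angle = 90 - nadir - el = 11.6674 deg)

68.3326 degrees


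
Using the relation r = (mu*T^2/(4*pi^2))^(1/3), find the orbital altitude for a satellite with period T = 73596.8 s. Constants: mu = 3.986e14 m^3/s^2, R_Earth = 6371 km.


T = 73596.8 s
r = (mu*T^2/(4*pi^2))^(1/3) = (3.986e14 * 73596.8^2 / (4*pi^2))^(1/3)
r = 3.7957576e+07 m = 37957.5763 km
alt = r - R_E = 37957.5763 - 6371 = 31586.5763 km

31586.5763 km


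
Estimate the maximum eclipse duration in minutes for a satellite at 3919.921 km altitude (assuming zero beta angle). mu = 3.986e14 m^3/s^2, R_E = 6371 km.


r = 10290.9210 km
T = 173.1575 min
Eclipse fraction = arcsin(R_E/r)/pi = arcsin(6371.0000/10290.9210)/pi
= arcsin(0.6190894)/pi = 0.2124982
Eclipse duration = 0.2124982 * 173.1575 = 36.7957 min

36.7957 minutes


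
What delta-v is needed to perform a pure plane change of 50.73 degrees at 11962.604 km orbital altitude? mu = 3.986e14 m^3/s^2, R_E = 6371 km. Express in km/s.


r = 18333.6040 km = 1.8333604e+07 m
V = sqrt(mu/r) = 4662.7778 m/s
di = 50.73 deg = 0.8854055 rad
dV = 2*V*sin(di/2) = 2*4662.7778*sin(0.4427028)
dV = 3994.9117 m/s = 3.9949 km/s

3.9949 km/s


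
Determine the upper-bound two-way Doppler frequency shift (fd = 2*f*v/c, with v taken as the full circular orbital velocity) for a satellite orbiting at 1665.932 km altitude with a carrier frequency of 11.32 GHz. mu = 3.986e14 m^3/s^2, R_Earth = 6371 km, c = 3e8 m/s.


r = 8.036932e+06 m
v = sqrt(mu/r) = 7042.4456 m/s (worst-case radial velocity)
f = 11.32 GHz = 1.132e+10 Hz
fd = 2*f*v/c = 2*1.132e+10*7042.4456/3.0e+08
fd = 531469.8938 Hz

531469.8938 Hz


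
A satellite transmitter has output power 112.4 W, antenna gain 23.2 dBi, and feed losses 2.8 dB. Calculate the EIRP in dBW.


Pt = 112.4 W = 20.5077 dBW
EIRP = Pt_dBW + Gt - losses = 20.5077 + 23.2 - 2.8 = 40.9077 dBW

40.9077 dBW


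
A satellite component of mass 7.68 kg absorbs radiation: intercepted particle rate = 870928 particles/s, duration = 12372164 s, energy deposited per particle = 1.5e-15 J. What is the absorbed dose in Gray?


Total energy deposited = rate * time * E_per
  = 870928 * 12372164 * 1.5e-15 = 0.0161629 J
Dose = E_total / mass = 0.0161629 / 7.68
Dose = 0.002104544 Gy

0.0021 Gy


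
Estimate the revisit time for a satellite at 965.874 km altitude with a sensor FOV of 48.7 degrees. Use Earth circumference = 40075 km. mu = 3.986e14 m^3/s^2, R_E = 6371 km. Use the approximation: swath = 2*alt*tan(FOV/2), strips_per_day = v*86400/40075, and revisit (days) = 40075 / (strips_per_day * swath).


swath = 2*965.874*tan(0.4249877) = 874.2479 km
v = sqrt(mu/r) = 7370.7744 m/s = 7.3708 km/s
strips/day = v*86400/40075 = 7.3708*86400/40075 = 15.8911
coverage/day = strips * swath = 15.8911 * 874.2479 = 13892.7407 km
revisit = 40075 / 13892.7407 = 2.8846 days

2.8846 days


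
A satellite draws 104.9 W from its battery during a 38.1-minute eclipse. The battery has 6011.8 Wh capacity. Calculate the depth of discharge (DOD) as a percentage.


E_used = P * t / 60 = 104.9 * 38.1 / 60 = 66.6115 Wh
DOD = E_used / E_total * 100 = 66.6115 / 6011.8 * 100
DOD = 1.1080 %

1.1080 %


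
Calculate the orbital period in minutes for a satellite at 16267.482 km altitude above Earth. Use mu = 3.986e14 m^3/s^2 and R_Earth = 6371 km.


r = 22638.4820 km = 2.2638482e+07 m
T = 2*pi*sqrt(r^3/mu) = 2*pi*sqrt(1.1602242e+22 / 3.986e14)
T = 33898.6322 s = 564.9772 min

564.9772 minutes


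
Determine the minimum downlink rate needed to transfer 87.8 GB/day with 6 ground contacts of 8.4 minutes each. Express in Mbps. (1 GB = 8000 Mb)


total contact time = 6 * 8.4 * 60 = 3024.0000 s
data = 87.8 GB = 702400.0000 Mb
rate = 702400.0000 / 3024.0000 = 232.2751 Mbps

232.2751 Mbps


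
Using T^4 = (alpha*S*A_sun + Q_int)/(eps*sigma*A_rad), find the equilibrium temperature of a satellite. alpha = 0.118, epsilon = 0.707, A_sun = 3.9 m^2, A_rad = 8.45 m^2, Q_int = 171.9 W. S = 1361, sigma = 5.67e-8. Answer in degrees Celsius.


Numerator = alpha*S*A_sun + Q_int = 0.118*1361*3.9 + 171.9 = 798.2322 W
Denominator = eps*sigma*A_rad = 0.707*5.67e-8*8.45 = 3.387343e-07 W/K^4
T^4 = 2.3565142e+09 K^4
T = 220.3269 K = -52.8231 C

-52.8231 degrees Celsius


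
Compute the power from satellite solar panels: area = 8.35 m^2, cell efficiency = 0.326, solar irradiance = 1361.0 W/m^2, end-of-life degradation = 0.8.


P = area * eta * S * degradation
P = 8.35 * 0.326 * 1361.0 * 0.8
P = 2963.8225 W

2963.8225 W


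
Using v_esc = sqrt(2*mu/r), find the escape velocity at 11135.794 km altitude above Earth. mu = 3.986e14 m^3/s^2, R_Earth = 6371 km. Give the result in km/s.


r = 6371.0 + 11135.794 = 17506.7940 km = 1.7506794e+07 m
v_esc = sqrt(2*mu/r) = sqrt(2*3.986e14 / 1.7506794e+07)
v_esc = 6748.0817 m/s = 6.7481 km/s

6.7481 km/s


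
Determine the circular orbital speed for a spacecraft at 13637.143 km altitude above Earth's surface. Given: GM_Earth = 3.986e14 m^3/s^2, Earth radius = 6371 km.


r = R_E + alt = 6371.0 + 13637.143 = 20008.1430 km = 2.0008143e+07 m
v = sqrt(mu/r) = sqrt(3.986e14 / 2.0008143e+07) = 4463.3943 m/s = 4.4634 km/s

4.4634 km/s


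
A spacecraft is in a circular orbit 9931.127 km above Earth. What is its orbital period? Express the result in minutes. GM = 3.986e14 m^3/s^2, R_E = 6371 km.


r = 16302.1270 km = 1.6302127e+07 m
T = 2*pi*sqrt(r^3/mu) = 2*pi*sqrt(4.3324426e+21 / 3.986e14)
T = 20714.6514 s = 345.2442 min

345.2442 minutes


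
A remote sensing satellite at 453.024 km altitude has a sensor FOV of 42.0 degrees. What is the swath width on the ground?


FOV = 42.0 deg = 0.7330383 rad
swath = 2 * alt * tan(FOV/2) = 2 * 453.024 * tan(0.3665191)
swath = 2 * 453.024 * 0.383864
swath = 347.7992 km

347.7992 km


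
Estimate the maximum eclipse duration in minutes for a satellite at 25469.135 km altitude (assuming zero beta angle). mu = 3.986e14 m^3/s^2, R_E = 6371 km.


r = 31840.1350 km
T = 942.3719 min
Eclipse fraction = arcsin(R_E/r)/pi = arcsin(6371.0000/31840.1350)/pi
= arcsin(0.2000934)/pi = 0.06412455
Eclipse duration = 0.06412455 * 942.3719 = 60.4292 min

60.4292 minutes


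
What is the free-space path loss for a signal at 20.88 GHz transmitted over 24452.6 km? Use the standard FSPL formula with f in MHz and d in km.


f = 20.88 GHz = 20880.0000 MHz
d = 24452.6 km
FSPL = 32.44 + 20*log10(20880.0000) + 20*log10(24452.6)
FSPL = 32.44 + 86.3946 + 87.7665
FSPL = 206.6011 dB

206.6011 dB


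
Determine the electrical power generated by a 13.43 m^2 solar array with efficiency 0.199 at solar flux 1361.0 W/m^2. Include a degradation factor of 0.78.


P = area * eta * S * degradation
P = 13.43 * 0.199 * 1361.0 * 0.78
P = 2837.1469 W

2837.1469 W


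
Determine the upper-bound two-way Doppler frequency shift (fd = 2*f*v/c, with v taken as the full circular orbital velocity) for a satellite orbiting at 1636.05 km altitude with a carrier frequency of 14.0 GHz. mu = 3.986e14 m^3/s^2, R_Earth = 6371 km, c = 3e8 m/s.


r = 8.00705e+06 m
v = sqrt(mu/r) = 7055.5744 m/s (worst-case radial velocity)
f = 14.0 GHz = 1.4e+10 Hz
fd = 2*f*v/c = 2*1.4e+10*7055.5744/3.0e+08
fd = 658520.2791 Hz

658520.2791 Hz


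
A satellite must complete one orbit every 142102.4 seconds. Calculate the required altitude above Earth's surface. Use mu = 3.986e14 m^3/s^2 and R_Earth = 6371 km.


T = 142102.4 s
r = (mu*T^2/(4*pi^2))^(1/3) = (3.986e14 * 142102.4^2 / (4*pi^2))^(1/3)
r = 5.8856368e+07 m = 58856.3684 km
alt = r - R_E = 58856.3684 - 6371 = 52485.3684 km

52485.3684 km


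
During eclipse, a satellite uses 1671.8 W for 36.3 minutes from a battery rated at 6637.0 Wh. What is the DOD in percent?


E_used = P * t / 60 = 1671.8 * 36.3 / 60 = 1011.4390 Wh
DOD = E_used / E_total * 100 = 1011.4390 / 6637.0 * 100
DOD = 15.2394 %

15.2394 %


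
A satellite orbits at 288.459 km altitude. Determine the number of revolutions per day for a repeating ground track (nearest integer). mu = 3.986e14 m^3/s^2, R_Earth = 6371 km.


r = 6.659459e+06 m
T = 2*pi*sqrt(r^3/mu) = 5408.4105 s = 90.1402 min
revs/day = 1440 / 90.1402 = 15.9751
Rounded: 16 revolutions per day

16 revolutions per day


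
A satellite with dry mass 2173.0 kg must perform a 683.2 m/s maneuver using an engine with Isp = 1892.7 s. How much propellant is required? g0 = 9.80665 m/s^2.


ve = Isp * g0 = 1892.7 * 9.80665 = 18561.046455 m/s
mass ratio = exp(dv/ve) = exp(683.2/18561.046455) = 1.03749408
m_prop = m_dry * (mr - 1) = 2173.0 * (1.03749408 - 1)
m_prop = 81.4746 kg

81.4746 kg


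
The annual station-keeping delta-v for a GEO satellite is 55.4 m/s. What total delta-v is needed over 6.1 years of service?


dV = rate * years = 55.4 * 6.1
dV = 337.9400 m/s

337.9400 m/s


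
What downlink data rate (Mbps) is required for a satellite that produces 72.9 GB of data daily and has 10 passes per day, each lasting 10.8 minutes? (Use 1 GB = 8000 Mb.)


total contact time = 10 * 10.8 * 60 = 6480.0000 s
data = 72.9 GB = 583200.0000 Mb
rate = 583200.0000 / 6480.0000 = 90.0000 Mbps

90.0000 Mbps


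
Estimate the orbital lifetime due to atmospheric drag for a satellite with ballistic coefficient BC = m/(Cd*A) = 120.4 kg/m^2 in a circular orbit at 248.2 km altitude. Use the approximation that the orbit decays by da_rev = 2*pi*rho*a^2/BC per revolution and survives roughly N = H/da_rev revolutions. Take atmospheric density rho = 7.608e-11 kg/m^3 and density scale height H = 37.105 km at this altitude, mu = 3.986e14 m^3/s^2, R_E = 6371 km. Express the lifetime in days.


a = R_E + alt = 6619.2000 km = 6.6192e+06 m
da_rev = 2*pi*rho*a^2/BC = 2*pi*7.608e-11*(6.6192e+06)^2/120.4 = 173.954189 m per revolution
N = H/da_rev = 37105.0000 m / 173.954189 m = 213.3033 revolutions
P = 2*pi*sqrt(a^3/mu) = 5359.4408 s
lifetime = N*P = 213.3033 * 5359.4408 = 1.1431863e+06 s = 13.2313 days

13.2313 days


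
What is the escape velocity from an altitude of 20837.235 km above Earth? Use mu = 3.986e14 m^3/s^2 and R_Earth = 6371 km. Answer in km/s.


r = 6371.0 + 20837.235 = 27208.2350 km = 2.7208235e+07 m
v_esc = sqrt(2*mu/r) = sqrt(2*3.986e14 / 2.7208235e+07)
v_esc = 5412.9431 m/s = 5.4129 km/s

5.4129 km/s


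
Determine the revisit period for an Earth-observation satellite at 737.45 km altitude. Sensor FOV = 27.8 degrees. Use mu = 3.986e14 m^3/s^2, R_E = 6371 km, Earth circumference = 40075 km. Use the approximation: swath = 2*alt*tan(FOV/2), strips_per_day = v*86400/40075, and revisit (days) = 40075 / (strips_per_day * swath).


swath = 2*737.45*tan(0.2426008) = 365.0008 km
v = sqrt(mu/r) = 7488.2648 m/s = 7.4883 km/s
strips/day = v*86400/40075 = 7.4883*86400/40075 = 16.1444
coverage/day = strips * swath = 16.1444 * 365.0008 = 5892.7128 km
revisit = 40075 / 5892.7128 = 6.8008 days

6.8008 days


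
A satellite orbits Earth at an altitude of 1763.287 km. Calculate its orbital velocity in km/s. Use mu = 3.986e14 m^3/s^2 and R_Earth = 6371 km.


r = R_E + alt = 6371.0 + 1763.287 = 8134.2870 km = 8.134287e+06 m
v = sqrt(mu/r) = sqrt(3.986e14 / 8.134287e+06) = 7000.1751 m/s = 7.0002 km/s

7.0002 km/s


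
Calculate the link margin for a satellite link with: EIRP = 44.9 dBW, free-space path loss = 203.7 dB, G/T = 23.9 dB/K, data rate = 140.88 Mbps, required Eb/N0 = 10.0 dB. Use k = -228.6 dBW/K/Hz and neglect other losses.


C/N0 = EIRP - FSPL + G/T - k = 44.9 - 203.7 + 23.9 - (-228.6)
C/N0 = 93.7000 dB-Hz
R_b = 140.88 Mbps = 1.4088e+08 bps -> 10*log10(R_b) = 81.4885 dB-Hz
Eb/N0 = C/N0 - 10*log10(R_b) = 93.7000 - 81.4885 = 12.2115 dB
Margin = Eb/N0 - Eb/N0_req = 12.2115 - 10.0 = 2.2115 dB (link closes)

2.2115 dB


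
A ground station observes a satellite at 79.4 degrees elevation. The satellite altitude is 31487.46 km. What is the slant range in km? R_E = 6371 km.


h = 31487.46 km, el = 79.4 deg
d = -R_E*sin(el) + sqrt((R_E*sin(el))^2 + 2*R_E*h + h^2)
d = -6371.0000*sin(1.3858) + sqrt((6371.0000*0.9829353)^2 + 2*6371.0000*31487.46 + 31487.46^2)
d = 31578.0349 km

31578.0349 km


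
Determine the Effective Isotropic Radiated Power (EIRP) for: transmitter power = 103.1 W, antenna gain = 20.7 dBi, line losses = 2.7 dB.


Pt = 103.1 W = 20.1326 dBW
EIRP = Pt_dBW + Gt - losses = 20.1326 + 20.7 - 2.7 = 38.1326 dBW

38.1326 dBW


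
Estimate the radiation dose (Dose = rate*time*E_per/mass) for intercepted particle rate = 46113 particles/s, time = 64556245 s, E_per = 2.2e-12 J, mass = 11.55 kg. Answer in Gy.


Total energy deposited = rate * time * E_per
  = 46113 * 64556245 * 2.2e-12 = 6.5491 J
Dose = E_total / mass = 6.5491 / 11.55
Dose = 0.5670252 Gy

0.5670 Gy


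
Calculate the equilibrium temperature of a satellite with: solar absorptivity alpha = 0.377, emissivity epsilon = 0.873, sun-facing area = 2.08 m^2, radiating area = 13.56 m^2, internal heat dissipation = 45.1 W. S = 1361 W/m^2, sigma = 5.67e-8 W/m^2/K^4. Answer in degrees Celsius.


Numerator = alpha*S*A_sun + Q_int = 0.377*1361*2.08 + 45.1 = 1112.3418 W
Denominator = eps*sigma*A_rad = 0.873*5.67e-8*13.56 = 6.712078e-07 W/K^4
T^4 = 1.6572241e+09 K^4
T = 201.7648 K = -71.3852 C

-71.3852 degrees Celsius


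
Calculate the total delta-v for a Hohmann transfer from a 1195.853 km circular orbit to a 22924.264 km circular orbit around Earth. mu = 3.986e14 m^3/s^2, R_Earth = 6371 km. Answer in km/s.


r1 = 7566.8530 km = 7.566853e+06 m
r2 = 29295.2640 km = 2.9295264e+07 m
dv1 = sqrt(mu/r1)*(sqrt(2*r2/(r1+r2)) - 1) = 1892.3836 m/s
dv2 = sqrt(mu/r2)*(1 - sqrt(2*r1/(r1+r2))) = 1325.1883 m/s
total dv = |dv1| + |dv2| = 1892.3836 + 1325.1883 = 3217.5719 m/s = 3.2176 km/s

3.2176 km/s


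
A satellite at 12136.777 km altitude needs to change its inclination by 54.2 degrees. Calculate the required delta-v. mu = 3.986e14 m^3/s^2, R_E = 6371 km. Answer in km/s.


r = 18507.7770 km = 1.8507777e+07 m
V = sqrt(mu/r) = 4640.7857 m/s
di = 54.2 deg = 0.9459685 rad
dV = 2*V*sin(di/2) = 2*4640.7857*sin(0.4729842)
dV = 4228.1726 m/s = 4.2282 km/s

4.2282 km/s


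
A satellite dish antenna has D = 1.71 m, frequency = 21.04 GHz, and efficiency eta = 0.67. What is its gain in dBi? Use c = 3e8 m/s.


lambda = c/f = 3e8 / 2.104e+10 = 0.01425856 m
G = eta*(pi*D/lambda)^2 = 0.67*(pi*1.71/0.01425856)^2
G = 95107.7112 (linear)
G = 10*log10(95107.7112) = 49.7822 dBi

49.7822 dBi


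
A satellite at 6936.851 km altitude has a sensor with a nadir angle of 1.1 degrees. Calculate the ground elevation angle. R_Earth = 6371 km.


r = R_E + alt = 13307.8510 km
Law of sines in the satellite / Earth-center / ground-point triangle:
  sin(nadir)/R_E = sin(90 + el)/r  =>  cos(el) = (r/R_E)*sin(nadir)
cos(el) = (13307.8510 / 6371.0000) * sin(1.1 deg) = 0.04009994
el = arccos(0.04009994) = 87.7018 deg
(Earth-central angle = 90 - nadir - el = 1.1982 deg)

87.7018 degrees


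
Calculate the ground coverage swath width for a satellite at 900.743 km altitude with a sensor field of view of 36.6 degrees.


FOV = 36.6 deg = 0.6387905 rad
swath = 2 * alt * tan(FOV/2) = 2 * 900.743 * tan(0.3193953)
swath = 2 * 900.743 * 0.3307184
swath = 595.7845 km

595.7845 km


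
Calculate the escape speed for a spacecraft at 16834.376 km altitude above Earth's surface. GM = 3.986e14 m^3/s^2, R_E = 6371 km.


r = 6371.0 + 16834.376 = 23205.3760 km = 2.3205376e+07 m
v_esc = sqrt(2*mu/r) = sqrt(2*3.986e14 / 2.3205376e+07)
v_esc = 5861.2378 m/s = 5.8612 km/s

5.8612 km/s


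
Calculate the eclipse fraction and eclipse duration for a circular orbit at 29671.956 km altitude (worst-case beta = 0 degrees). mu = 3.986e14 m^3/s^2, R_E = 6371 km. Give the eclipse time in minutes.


r = 36042.9560 km
T = 1134.9862 min
Eclipse fraction = arcsin(R_E/r)/pi = arcsin(6371.0000/36042.9560)/pi
= arcsin(0.1767613)/pi = 0.05656206
Eclipse duration = 0.05656206 * 1134.9862 = 64.1972 min

64.1972 minutes


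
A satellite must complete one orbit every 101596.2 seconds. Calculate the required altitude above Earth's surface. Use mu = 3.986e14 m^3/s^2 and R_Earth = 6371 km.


T = 101596.2 s
r = (mu*T^2/(4*pi^2))^(1/3) = (3.986e14 * 101596.2^2 / (4*pi^2))^(1/3)
r = 4.7059159e+07 m = 47059.1591 km
alt = r - R_E = 47059.1591 - 6371 = 40688.1591 km

40688.1591 km


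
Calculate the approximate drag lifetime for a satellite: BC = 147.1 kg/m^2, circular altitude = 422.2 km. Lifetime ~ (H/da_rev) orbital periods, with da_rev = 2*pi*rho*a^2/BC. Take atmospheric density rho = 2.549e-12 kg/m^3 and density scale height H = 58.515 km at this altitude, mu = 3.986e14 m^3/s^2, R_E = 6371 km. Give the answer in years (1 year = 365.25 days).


a = R_E + alt = 6793.2000 km = 6.7932e+06 m
da_rev = 2*pi*rho*a^2/BC = 2*pi*2.549e-12*(6.7932e+06)^2/147.1 = 5.024419 m per revolution
N = H/da_rev = 58515.0000 m / 5.024419 m = 11646.1231 revolutions
P = 2*pi*sqrt(a^3/mu) = 5572.1503 s
lifetime = N*P = 11646.1231 * 5572.1503 = 6.4893948e+07 s = 751.0874 days
years = 751.0874 / 365.25 = 2.0564 years

2.0564 years


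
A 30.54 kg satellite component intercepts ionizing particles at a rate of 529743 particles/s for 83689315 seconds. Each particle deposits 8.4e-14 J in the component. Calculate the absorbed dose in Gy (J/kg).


Total energy deposited = rate * time * E_per
  = 529743 * 83689315 * 8.4e-14 = 3.7240 J
Dose = E_total / mass = 3.7240 / 30.54
Dose = 0.1219398 Gy

0.1219 Gy


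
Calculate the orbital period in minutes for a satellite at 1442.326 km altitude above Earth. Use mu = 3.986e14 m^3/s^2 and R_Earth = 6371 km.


r = 7813.3260 km = 7.813326e+06 m
T = 2*pi*sqrt(r^3/mu) = 2*pi*sqrt(4.7698842e+20 / 3.986e14)
T = 6873.2974 s = 114.5550 min

114.5550 minutes


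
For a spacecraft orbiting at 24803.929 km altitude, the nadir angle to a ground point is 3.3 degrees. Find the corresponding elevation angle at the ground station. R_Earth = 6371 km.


r = R_E + alt = 31174.9290 km
Law of sines in the satellite / Earth-center / ground-point triangle:
  sin(nadir)/R_E = sin(90 + el)/r  =>  cos(el) = (r/R_E)*sin(nadir)
cos(el) = (31174.9290 / 6371.0000) * sin(3.3 deg) = 0.2816755
el = arccos(0.2816755) = 73.6398 deg
(Earth-central angle = 90 - nadir - el = 13.0602 deg)

73.6398 degrees


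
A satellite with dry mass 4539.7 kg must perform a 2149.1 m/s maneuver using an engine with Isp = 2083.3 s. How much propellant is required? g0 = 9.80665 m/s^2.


ve = Isp * g0 = 2083.3 * 9.80665 = 20430.193945 m/s
mass ratio = exp(dv/ve) = exp(2149.1/20430.193945) = 1.11092427
m_prop = m_dry * (mr - 1) = 4539.7 * (1.11092427 - 1)
m_prop = 503.5629 kg

503.5629 kg


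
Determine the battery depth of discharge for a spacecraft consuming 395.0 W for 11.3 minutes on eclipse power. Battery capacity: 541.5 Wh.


E_used = P * t / 60 = 395.0 * 11.3 / 60 = 74.3917 Wh
DOD = E_used / E_total * 100 = 74.3917 / 541.5 * 100
DOD = 13.7381 %

13.7381 %


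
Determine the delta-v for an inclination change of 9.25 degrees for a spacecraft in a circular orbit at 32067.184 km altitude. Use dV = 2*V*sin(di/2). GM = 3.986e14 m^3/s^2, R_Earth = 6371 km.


r = 38438.1840 km = 3.8438184e+07 m
V = sqrt(mu/r) = 3220.2324 m/s
di = 9.25 deg = 0.161443 rad
dV = 2*V*sin(di/2) = 2*3220.2324*sin(0.08072148)
dV = 519.3194 m/s = 0.5193194 km/s

0.5193 km/s


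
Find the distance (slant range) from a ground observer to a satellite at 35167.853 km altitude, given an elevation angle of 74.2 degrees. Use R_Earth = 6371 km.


h = 35167.853 km, el = 74.2 deg
d = -R_E*sin(el) + sqrt((R_E*sin(el))^2 + 2*R_E*h + h^2)
d = -6371.0000*sin(1.2950) + sqrt((6371.0000*0.962218)^2 + 2*6371.0000*35167.853 + 35167.853^2)
d = 35372.3251 km

35372.3251 km


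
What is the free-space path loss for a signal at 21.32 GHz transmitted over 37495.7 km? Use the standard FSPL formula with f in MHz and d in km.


f = 21.32 GHz = 21320.0000 MHz
d = 37495.7 km
FSPL = 32.44 + 20*log10(21320.0000) + 20*log10(37495.7)
FSPL = 32.44 + 86.5757 + 91.4796
FSPL = 210.4954 dB

210.4954 dB


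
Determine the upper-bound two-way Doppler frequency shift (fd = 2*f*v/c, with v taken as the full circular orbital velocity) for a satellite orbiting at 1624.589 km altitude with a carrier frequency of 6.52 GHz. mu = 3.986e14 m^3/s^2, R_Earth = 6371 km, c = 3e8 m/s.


r = 7.995589e+06 m
v = sqrt(mu/r) = 7060.6294 m/s (worst-case radial velocity)
f = 6.52 GHz = 6.52e+09 Hz
fd = 2*f*v/c = 2*6.52e+09*7060.6294/3.0e+08
fd = 306902.0243 Hz

306902.0243 Hz


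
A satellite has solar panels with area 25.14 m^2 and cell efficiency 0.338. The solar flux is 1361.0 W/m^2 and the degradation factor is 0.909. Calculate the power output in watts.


P = area * eta * S * degradation
P = 25.14 * 0.338 * 1361.0 * 0.909
P = 10512.4509 W

10512.4509 W


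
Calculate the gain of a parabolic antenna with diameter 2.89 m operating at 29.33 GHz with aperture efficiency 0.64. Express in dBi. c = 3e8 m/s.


lambda = c/f = 3e8 / 2.933e+10 = 0.01022844 m
G = eta*(pi*D/lambda)^2 = 0.64*(pi*2.89/0.01022844)^2
G = 504262.9050 (linear)
G = 10*log10(504262.9050) = 57.0266 dBi

57.0266 dBi


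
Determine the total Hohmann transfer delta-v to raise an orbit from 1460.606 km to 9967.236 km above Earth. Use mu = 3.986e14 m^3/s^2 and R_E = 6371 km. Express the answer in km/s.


r1 = 7831.6060 km = 7.831606e+06 m
r2 = 16338.2360 km = 1.6338236e+07 m
dv1 = sqrt(mu/r1)*(sqrt(2*r2/(r1+r2)) - 1) = 1160.9772 m/s
dv2 = sqrt(mu/r2)*(1 - sqrt(2*r1/(r1+r2))) = 963.0951 m/s
total dv = |dv1| + |dv2| = 1160.9772 + 963.0951 = 2124.0723 m/s = 2.1241 km/s

2.1241 km/s


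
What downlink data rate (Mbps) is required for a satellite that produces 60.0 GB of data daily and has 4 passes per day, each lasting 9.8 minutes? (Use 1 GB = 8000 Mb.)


total contact time = 4 * 9.8 * 60 = 2352.0000 s
data = 60.0 GB = 480000.0000 Mb
rate = 480000.0000 / 2352.0000 = 204.0816 Mbps

204.0816 Mbps


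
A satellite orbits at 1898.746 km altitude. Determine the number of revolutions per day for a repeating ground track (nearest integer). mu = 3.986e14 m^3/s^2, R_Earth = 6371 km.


r = 8.269746e+06 m
T = 2*pi*sqrt(r^3/mu) = 7484.2705 s = 124.7378 min
revs/day = 1440 / 124.7378 = 11.5442
Rounded: 12 revolutions per day

12 revolutions per day


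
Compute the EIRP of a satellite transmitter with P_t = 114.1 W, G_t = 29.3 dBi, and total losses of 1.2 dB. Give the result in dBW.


Pt = 114.1 W = 20.5729 dBW
EIRP = Pt_dBW + Gt - losses = 20.5729 + 29.3 - 1.2 = 48.6729 dBW

48.6729 dBW


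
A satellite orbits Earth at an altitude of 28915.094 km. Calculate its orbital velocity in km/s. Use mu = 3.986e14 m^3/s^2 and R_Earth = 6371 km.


r = R_E + alt = 6371.0 + 28915.094 = 35286.0940 km = 3.5286094e+07 m
v = sqrt(mu/r) = sqrt(3.986e14 / 3.5286094e+07) = 3360.9872 m/s = 3.3610 km/s

3.3610 km/s


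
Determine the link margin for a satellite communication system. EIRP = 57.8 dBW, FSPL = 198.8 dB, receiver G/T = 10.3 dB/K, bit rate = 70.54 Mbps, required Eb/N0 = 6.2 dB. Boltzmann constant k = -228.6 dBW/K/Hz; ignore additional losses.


C/N0 = EIRP - FSPL + G/T - k = 57.8 - 198.8 + 10.3 - (-228.6)
C/N0 = 97.9000 dB-Hz
R_b = 70.54 Mbps = 7.054e+07 bps -> 10*log10(R_b) = 78.4844 dB-Hz
Eb/N0 = C/N0 - 10*log10(R_b) = 97.9000 - 78.4844 = 19.4156 dB
Margin = Eb/N0 - Eb/N0_req = 19.4156 - 6.2 = 13.2156 dB (link closes)

13.2156 dB


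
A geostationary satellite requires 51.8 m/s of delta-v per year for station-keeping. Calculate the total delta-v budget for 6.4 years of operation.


dV = rate * years = 51.8 * 6.4
dV = 331.5200 m/s

331.5200 m/s


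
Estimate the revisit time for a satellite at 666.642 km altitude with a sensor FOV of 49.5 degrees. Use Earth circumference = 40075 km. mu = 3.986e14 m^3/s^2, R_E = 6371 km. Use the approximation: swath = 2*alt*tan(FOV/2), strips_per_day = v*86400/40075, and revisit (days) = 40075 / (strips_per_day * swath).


swath = 2*666.642*tan(0.431969) = 614.6523 km
v = sqrt(mu/r) = 7525.8414 m/s = 7.5258 km/s
strips/day = v*86400/40075 = 7.5258*86400/40075 = 16.2254
coverage/day = strips * swath = 16.2254 * 614.6523 = 9972.9769 km
revisit = 40075 / 9972.9769 = 4.0184 days

4.0184 days


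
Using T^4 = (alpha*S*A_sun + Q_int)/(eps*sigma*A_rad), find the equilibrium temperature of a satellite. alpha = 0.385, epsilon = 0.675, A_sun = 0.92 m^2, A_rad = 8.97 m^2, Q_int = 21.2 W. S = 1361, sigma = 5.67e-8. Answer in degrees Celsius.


Numerator = alpha*S*A_sun + Q_int = 0.385*1361*0.92 + 21.2 = 503.2662 W
Denominator = eps*sigma*A_rad = 0.675*5.67e-8*8.97 = 3.4330433e-07 W/K^4
T^4 = 1.4659477e+09 K^4
T = 195.6724 K = -77.4776 C

-77.4776 degrees Celsius


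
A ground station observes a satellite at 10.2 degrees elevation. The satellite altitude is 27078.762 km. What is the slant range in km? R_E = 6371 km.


h = 27078.762 km, el = 10.2 deg
d = -R_E*sin(el) + sqrt((R_E*sin(el))^2 + 2*R_E*h + h^2)
d = -6371.0000*sin(0.1780236) + sqrt((6371.0000*0.1770847)^2 + 2*6371.0000*27078.762 + 27078.762^2)
d = 31728.6004 km

31728.6004 km


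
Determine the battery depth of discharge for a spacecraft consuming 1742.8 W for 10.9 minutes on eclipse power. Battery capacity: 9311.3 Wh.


E_used = P * t / 60 = 1742.8 * 10.9 / 60 = 316.6087 Wh
DOD = E_used / E_total * 100 = 316.6087 / 9311.3 * 100
DOD = 3.4003 %

3.4003 %


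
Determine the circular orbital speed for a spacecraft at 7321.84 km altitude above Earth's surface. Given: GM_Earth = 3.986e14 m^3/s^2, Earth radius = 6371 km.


r = R_E + alt = 6371.0 + 7321.84 = 13692.8400 km = 1.369284e+07 m
v = sqrt(mu/r) = sqrt(3.986e14 / 1.369284e+07) = 5395.3780 m/s = 5.3954 km/s

5.3954 km/s


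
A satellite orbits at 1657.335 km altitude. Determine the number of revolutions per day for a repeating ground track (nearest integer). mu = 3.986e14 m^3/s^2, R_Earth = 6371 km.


r = 8.028335e+06 m
T = 2*pi*sqrt(r^3/mu) = 7158.9520 s = 119.3159 min
revs/day = 1440 / 119.3159 = 12.0688
Rounded: 12 revolutions per day

12 revolutions per day


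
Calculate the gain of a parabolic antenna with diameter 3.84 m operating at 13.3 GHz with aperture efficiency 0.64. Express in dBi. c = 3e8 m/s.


lambda = c/f = 3e8 / 1.33e+10 = 0.02255639 m
G = eta*(pi*D/lambda)^2 = 0.64*(pi*3.84/0.02255639)^2
G = 183063.9971 (linear)
G = 10*log10(183063.9971) = 52.6260 dBi

52.6260 dBi


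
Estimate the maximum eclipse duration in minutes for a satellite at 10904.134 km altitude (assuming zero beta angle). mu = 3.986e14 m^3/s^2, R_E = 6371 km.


r = 17275.1340 km
T = 376.6102 min
Eclipse fraction = arcsin(R_E/r)/pi = arcsin(6371.0000/17275.1340)/pi
= arcsin(0.368796)/pi = 0.1202299
Eclipse duration = 0.1202299 * 376.6102 = 45.2798 min

45.2798 minutes


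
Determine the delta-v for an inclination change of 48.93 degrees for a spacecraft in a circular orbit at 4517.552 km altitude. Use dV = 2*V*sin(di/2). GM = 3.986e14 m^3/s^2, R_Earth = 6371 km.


r = 10888.5520 km = 1.0888552e+07 m
V = sqrt(mu/r) = 6050.3930 m/s
di = 48.93 deg = 0.8539896 rad
dV = 2*V*sin(di/2) = 2*6050.3930*sin(0.4269948)
dV = 5011.3868 m/s = 5.0114 km/s

5.0114 km/s


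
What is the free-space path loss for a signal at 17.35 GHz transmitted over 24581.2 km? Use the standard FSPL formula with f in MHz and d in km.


f = 17.35 GHz = 17350.0000 MHz
d = 24581.2 km
FSPL = 32.44 + 20*log10(17350.0000) + 20*log10(24581.2)
FSPL = 32.44 + 84.7860 + 87.8121
FSPL = 205.0381 dB

205.0381 dB


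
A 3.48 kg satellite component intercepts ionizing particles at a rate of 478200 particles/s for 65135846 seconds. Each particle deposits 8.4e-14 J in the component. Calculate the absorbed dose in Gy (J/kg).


Total energy deposited = rate * time * E_per
  = 478200 * 65135846 * 8.4e-14 = 2.6164 J
Dose = E_total / mass = 2.6164 / 3.48
Dose = 0.7518473 Gy

0.7518 Gy


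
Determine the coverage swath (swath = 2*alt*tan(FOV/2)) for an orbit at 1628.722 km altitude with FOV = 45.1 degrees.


FOV = 45.1 deg = 0.7871435 rad
swath = 2 * alt * tan(FOV/2) = 2 * 1628.722 * tan(0.3935717)
swath = 2 * 1628.722 * 0.4152363
swath = 1352.6091 km

1352.6091 km


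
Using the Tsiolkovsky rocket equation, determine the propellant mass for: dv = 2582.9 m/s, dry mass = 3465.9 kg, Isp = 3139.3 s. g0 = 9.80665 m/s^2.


ve = Isp * g0 = 3139.3 * 9.80665 = 30786.016345 m/s
mass ratio = exp(dv/ve) = exp(2582.9/30786.016345) = 1.08751848
m_prop = m_dry * (mr - 1) = 3465.9 * (1.08751848 - 1)
m_prop = 303.3303 kg

303.3303 kg


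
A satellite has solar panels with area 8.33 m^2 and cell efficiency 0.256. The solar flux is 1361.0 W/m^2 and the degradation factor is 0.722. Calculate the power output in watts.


P = area * eta * S * degradation
P = 8.33 * 0.256 * 1361.0 * 0.722
P = 2095.4644 W

2095.4644 W


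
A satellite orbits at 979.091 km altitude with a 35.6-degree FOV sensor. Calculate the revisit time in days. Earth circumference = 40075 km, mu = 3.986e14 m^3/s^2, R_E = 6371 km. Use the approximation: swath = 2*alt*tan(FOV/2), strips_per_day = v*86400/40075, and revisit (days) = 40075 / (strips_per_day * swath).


swath = 2*979.091*tan(0.3106686) = 628.7035 km
v = sqrt(mu/r) = 7364.1443 m/s = 7.3641 km/s
strips/day = v*86400/40075 = 7.3641*86400/40075 = 15.8768
coverage/day = strips * swath = 15.8768 * 628.7035 = 9981.7882 km
revisit = 40075 / 9981.7882 = 4.0148 days

4.0148 days


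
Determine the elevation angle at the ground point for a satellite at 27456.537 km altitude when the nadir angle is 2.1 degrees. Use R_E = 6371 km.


r = R_E + alt = 33827.5370 km
Law of sines in the satellite / Earth-center / ground-point triangle:
  sin(nadir)/R_E = sin(90 + el)/r  =>  cos(el) = (r/R_E)*sin(nadir)
cos(el) = (33827.5370 / 6371.0000) * sin(2.1 deg) = 0.1945639
el = arccos(0.1945639) = 78.7808 deg
(Earth-central angle = 90 - nadir - el = 9.1192 deg)

78.7808 degrees


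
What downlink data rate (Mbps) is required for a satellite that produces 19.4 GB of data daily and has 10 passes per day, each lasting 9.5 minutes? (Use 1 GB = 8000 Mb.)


total contact time = 10 * 9.5 * 60 = 5700.0000 s
data = 19.4 GB = 155200.0000 Mb
rate = 155200.0000 / 5700.0000 = 27.2281 Mbps

27.2281 Mbps


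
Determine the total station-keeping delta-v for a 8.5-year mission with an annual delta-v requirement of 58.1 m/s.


dV = rate * years = 58.1 * 8.5
dV = 493.8500 m/s

493.8500 m/s


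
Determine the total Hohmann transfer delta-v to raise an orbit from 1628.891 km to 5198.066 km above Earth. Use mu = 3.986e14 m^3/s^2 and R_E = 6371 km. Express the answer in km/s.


r1 = 7999.8910 km = 7.999891e+06 m
r2 = 11569.0660 km = 1.1569066e+07 m
dv1 = sqrt(mu/r1)*(sqrt(2*r2/(r1+r2)) - 1) = 616.7736 m/s
dv2 = sqrt(mu/r2)*(1 - sqrt(2*r1/(r1+r2))) = 562.2157 m/s
total dv = |dv1| + |dv2| = 616.7736 + 562.2157 = 1178.9893 m/s = 1.1790 km/s

1.1790 km/s


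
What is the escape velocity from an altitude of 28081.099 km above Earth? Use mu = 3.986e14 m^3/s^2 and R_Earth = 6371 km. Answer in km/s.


r = 6371.0 + 28081.099 = 34452.0990 km = 3.4452099e+07 m
v_esc = sqrt(2*mu/r) = sqrt(2*3.986e14 / 3.4452099e+07)
v_esc = 4810.3403 m/s = 4.8103 km/s

4.8103 km/s


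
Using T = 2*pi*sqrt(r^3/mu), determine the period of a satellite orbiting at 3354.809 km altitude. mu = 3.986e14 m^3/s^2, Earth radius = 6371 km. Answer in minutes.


r = 9725.8090 km = 9.725809e+06 m
T = 2*pi*sqrt(r^3/mu) = 2*pi*sqrt(9.1997751e+20 / 3.986e14)
T = 9545.5251 s = 159.0921 min

159.0921 minutes


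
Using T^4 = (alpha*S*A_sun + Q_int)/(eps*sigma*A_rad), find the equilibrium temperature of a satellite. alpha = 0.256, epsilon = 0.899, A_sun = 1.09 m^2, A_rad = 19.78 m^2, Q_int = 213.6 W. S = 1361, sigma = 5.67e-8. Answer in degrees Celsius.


Numerator = alpha*S*A_sun + Q_int = 0.256*1361*1.09 + 213.6 = 593.3734 W
Denominator = eps*sigma*A_rad = 0.899*5.67e-8*19.78 = 1.0082519e-06 W/K^4
T^4 = 5.8851707e+08 K^4
T = 155.7542 K = -117.3958 C

-117.3958 degrees Celsius
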